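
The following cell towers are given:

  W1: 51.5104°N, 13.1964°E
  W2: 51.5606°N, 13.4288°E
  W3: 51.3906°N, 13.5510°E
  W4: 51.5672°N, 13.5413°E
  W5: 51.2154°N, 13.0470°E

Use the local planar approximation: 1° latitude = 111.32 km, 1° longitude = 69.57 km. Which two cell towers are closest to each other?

W2 and W4

Pairwise distances:
W1–W2: √((0.0502·111.32)² + (0.2324·69.57)²) = √(31.228695 + 261.406423) = 17.1066 km
W1–W3: √((-0.1198·111.32)² + (0.3546·69.57)²) = √(177.852523 + 608.585316) = 28.0435 km
W1–W4: √((0.0568·111.32)² + (0.3449·69.57)²) = √(39.980025 + 575.745292) = 24.8138 km
W1–W5: √((-0.2950·111.32)² + (-0.1494·69.57)²) = √(1078.426192 + 108.030205) = 34.4450 km
W2–W3: √((-0.1700·111.32)² + (0.1222·69.57)²) = √(358.132915 + 72.274720) = 20.7463 km
W2–W4: √((0.0066·111.32)² + (0.1125·69.57)²) = √(0.539802 + 61.256059) = 7.8610 km
W2–W5: √((-0.3452·111.32)² + (-0.3818·69.57)²) = √(1476.685360 + 705.530600) = 46.7142 km
W3–W4: √((0.1766·111.32)² + (-0.0097·69.57)²) = √(386.480685 + 0.455394) = 19.6707 km
W3–W5: √((-0.1752·111.32)² + (-0.5040·69.57)²) = √(380.377307 + 1229.433604) = 40.1224 km
W4–W5: √((-0.3518·111.32)² + (-0.4943·69.57)²) = √(1533.691694 + 1182.565562) = 52.1177 km
Closest pair: W2–W4 at 7.8610 km.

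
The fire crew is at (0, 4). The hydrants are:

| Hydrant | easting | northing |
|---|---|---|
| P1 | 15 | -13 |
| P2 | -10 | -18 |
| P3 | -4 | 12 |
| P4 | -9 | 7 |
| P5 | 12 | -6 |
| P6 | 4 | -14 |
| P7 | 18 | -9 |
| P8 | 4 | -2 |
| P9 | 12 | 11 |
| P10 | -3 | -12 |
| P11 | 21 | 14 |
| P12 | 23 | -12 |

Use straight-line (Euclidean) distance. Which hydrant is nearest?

P8

Distances from (0, 4):
P1: 22.7
P2: 24.2
P3: 8.9
P4: 9.5
P5: 15.6
P6: 18.4
P7: 22.2
P8: 7.2
P9: 13.9
P10: 16.3
P11: 23.3
P12: 28.0
Minimum: P8 at 7.2.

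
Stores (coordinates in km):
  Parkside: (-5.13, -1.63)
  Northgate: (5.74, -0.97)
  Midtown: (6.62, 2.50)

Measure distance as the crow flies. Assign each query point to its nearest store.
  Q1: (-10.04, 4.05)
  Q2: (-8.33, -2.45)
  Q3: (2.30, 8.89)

Q1→Parkside; Q2→Parkside; Q3→Midtown

Q1 at (-10.04, 4.05):
  Parkside: 7.51 km
  Northgate: 16.56 km
  Midtown: 16.73 km
  → nearest: Parkside (7.51 km)
Q2 at (-8.33, -2.45):
  Parkside: 3.30 km
  Northgate: 14.15 km
  Midtown: 15.75 km
  → nearest: Parkside (3.30 km)
Q3 at (2.30, 8.89):
  Parkside: 12.88 km
  Northgate: 10.44 km
  Midtown: 7.71 km
  → nearest: Midtown (7.71 km)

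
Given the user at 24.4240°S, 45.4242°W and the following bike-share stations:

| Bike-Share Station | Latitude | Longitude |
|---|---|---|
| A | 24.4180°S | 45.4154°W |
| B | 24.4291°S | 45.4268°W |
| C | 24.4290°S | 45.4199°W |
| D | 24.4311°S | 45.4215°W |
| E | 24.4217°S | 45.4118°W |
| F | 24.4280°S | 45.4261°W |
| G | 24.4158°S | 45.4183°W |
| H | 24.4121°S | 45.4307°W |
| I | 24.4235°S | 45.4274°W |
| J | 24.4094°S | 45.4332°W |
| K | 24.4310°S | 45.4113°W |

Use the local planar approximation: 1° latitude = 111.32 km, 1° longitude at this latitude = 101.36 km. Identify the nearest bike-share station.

I

Distances from 24.4240°S, 45.4242°W:
A: √((0.0060·111.32)² + (0.0088·101.36)²) = √(0.446117 + 0.795607) = 1.1143 km
B: √((-0.0051·111.32)² + (-0.0026·101.36)²) = √(0.322320 + 0.069451) = 0.6259 km
C: √((-0.0050·111.32)² + (0.0043·101.36)²) = √(0.309804 + 0.189963) = 0.7069 km
D: √((-0.0071·111.32)² + (0.0027·101.36)²) = √(0.624688 + 0.074896) = 0.8364 km
E: √((0.0023·111.32)² + (0.0124·101.36)²) = √(0.065554 + 1.579707) = 1.2827 km
F: √((-0.0040·111.32)² + (-0.0019·101.36)²) = √(0.198274 + 0.037089) = 0.4851 km
G: √((0.0082·111.32)² + (0.0059·101.36)²) = √(0.833248 + 0.357633) = 1.0913 km
H: √((0.0119·111.32)² + (-0.0065·101.36)²) = √(1.754851 + 0.434070) = 1.4795 km
I: √((0.0005·111.32)² + (-0.0032·101.36)²) = √(0.003098 + 0.105204) = 0.3291 km
J: √((0.0146·111.32)² + (-0.0090·101.36)²) = √(2.641509 + 0.832182) = 1.8638 km
K: √((-0.0070·111.32)² + (0.0129·101.36)²) = √(0.607215 + 1.709671) = 1.5221 km
Minimum: I at 0.3291 km.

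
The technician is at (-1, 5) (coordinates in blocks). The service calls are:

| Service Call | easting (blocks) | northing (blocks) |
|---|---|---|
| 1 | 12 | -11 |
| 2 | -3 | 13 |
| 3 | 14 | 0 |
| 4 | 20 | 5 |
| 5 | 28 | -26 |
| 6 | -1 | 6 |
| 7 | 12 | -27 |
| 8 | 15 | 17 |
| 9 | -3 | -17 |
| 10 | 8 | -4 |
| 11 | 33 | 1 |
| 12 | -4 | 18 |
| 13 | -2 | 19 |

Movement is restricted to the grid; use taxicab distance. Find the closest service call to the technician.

Distances from (-1, 5):
1: |13| + |-16| = 13 + 16 = 29 blocks
2: |-2| + |8| = 2 + 8 = 10 blocks
3: |15| + |-5| = 15 + 5 = 20 blocks
4: |21| + |0| = 21 + 0 = 21 blocks
5: |29| + |-31| = 29 + 31 = 60 blocks
6: |0| + |1| = 0 + 1 = 1 blocks
7: |13| + |-32| = 13 + 32 = 45 blocks
8: |16| + |12| = 16 + 12 = 28 blocks
9: |-2| + |-22| = 2 + 22 = 24 blocks
10: |9| + |-9| = 9 + 9 = 18 blocks
11: |34| + |-4| = 34 + 4 = 38 blocks
12: |-3| + |13| = 3 + 13 = 16 blocks
13: |-1| + |14| = 1 + 14 = 15 blocks
Minimum: 6 at 1 blocks.

6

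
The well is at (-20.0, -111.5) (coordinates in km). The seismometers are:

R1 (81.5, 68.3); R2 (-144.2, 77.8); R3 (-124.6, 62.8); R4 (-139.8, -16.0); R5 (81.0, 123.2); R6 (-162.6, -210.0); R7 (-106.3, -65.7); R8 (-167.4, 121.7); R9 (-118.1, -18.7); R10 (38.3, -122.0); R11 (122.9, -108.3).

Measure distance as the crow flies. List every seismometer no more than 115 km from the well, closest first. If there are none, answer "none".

R10, R7

Distances from (-20.0, -111.5):
R1: 206.5 km
R2: 226.4 km
R3: 203.3 km
R4: 153.2 km
R5: 255.5 km
R6: 173.3 km
R7: 97.7 km
R8: 275.9 km
R9: 135.0 km
R10: 59.2 km
R11: 142.9 km
Threshold 115 km: R10 (59.2 km), R7 (97.7 km) are within range.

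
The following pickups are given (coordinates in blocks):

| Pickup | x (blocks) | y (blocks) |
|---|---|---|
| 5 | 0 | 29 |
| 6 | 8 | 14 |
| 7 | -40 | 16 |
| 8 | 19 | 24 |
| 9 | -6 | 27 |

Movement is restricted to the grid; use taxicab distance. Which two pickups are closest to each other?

5 and 9

Pairwise distances:
5–6: 23 blocks
5–7: 53 blocks
5–8: 24 blocks
5–9: 8 blocks
6–7: 50 blocks
6–8: 21 blocks
6–9: 27 blocks
7–8: 67 blocks
7–9: 45 blocks
8–9: 28 blocks
Closest pair: 5–9 at 8 blocks.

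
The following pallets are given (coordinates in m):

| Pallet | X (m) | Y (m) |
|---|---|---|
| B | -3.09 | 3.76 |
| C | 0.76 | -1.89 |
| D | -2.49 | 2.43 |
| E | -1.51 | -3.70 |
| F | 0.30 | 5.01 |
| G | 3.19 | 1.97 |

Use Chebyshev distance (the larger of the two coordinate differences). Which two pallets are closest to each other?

Pairwise distances:
B–C: max(|3.85|, |-5.65|) = 5.65 m
B–D: max(|0.60|, |-1.33|) = 1.33 m
B–E: max(|1.58|, |-7.46|) = 7.46 m
B–F: max(|3.39|, |1.25|) = 3.39 m
B–G: max(|6.28|, |-1.79|) = 6.28 m
C–D: max(|-3.25|, |4.32|) = 4.32 m
C–E: max(|-2.27|, |-1.81|) = 2.27 m
C–F: max(|-0.46|, |6.90|) = 6.90 m
C–G: max(|2.43|, |3.86|) = 3.86 m
D–E: max(|0.98|, |-6.13|) = 6.13 m
D–F: max(|2.79|, |2.58|) = 2.79 m
D–G: max(|5.68|, |-0.46|) = 5.68 m
E–F: max(|1.81|, |8.71|) = 8.71 m
E–G: max(|4.70|, |5.67|) = 5.67 m
F–G: max(|2.89|, |-3.04|) = 3.04 m
Closest pair: B–D at 1.33 m.

B and D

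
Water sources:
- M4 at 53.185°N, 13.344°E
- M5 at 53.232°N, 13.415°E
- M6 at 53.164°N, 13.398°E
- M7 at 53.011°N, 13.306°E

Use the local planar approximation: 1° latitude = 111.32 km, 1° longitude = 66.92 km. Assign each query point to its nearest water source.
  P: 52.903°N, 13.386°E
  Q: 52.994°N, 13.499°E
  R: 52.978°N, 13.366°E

P at 52.903°N, 13.386°E:
  M4: 31.518 km
  M5: 36.676 km
  M6: 29.066 km
  M7: 13.161 km
  → nearest: M7 (13.161 km)
Q at 52.994°N, 13.499°E:
  M4: 23.657 km
  M5: 27.084 km
  M6: 20.095 km
  M7: 13.053 km
  → nearest: M7 (13.053 km)
R at 52.978°N, 13.366°E:
  M4: 23.090 km
  M5: 28.465 km
  M6: 20.816 km
  M7: 5.442 km
  → nearest: M7 (5.442 km)

P→M7; Q→M7; R→M7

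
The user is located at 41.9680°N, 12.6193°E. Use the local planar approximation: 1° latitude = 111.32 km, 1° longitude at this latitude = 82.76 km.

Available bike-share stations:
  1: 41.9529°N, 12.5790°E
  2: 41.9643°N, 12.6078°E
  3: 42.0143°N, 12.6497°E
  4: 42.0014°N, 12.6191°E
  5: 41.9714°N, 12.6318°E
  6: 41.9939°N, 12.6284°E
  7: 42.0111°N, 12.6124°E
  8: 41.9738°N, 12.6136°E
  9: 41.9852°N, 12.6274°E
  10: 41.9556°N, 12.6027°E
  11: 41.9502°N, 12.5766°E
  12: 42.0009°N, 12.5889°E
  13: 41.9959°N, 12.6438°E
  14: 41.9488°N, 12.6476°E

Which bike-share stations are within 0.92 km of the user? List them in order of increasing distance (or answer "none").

Distances from 41.9680°N, 12.6193°E:
1: 3.7349 km
2: 1.0370 km
3: 5.7354 km
4: 3.7181 km
5: 1.1016 km
6: 2.9799 km
7: 4.8318 km
8: 0.7996 km
9: 2.0287 km
10: 1.9475 km
11: 4.0515 km
12: 4.4433 km
13: 3.7091 km
14: 3.1708 km
Threshold 0.92 km: 8 (0.7996 km) is within range.

8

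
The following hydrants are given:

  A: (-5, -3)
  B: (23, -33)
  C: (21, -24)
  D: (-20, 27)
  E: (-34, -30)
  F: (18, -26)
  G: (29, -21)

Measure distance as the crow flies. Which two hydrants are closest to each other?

C and F

Pairwise distances:
A–B: √((28)² + (-30)²) = √(784.000 + 900.000) = 41.0
A–C: √((26)² + (-21)²) = √(676.000 + 441.000) = 33.4
A–D: √((-15)² + (30)²) = √(225.000 + 900.000) = 33.5
A–E: √((-29)² + (-27)²) = √(841.000 + 729.000) = 39.6
A–F: √((23)² + (-23)²) = √(529.000 + 529.000) = 32.5
A–G: √((34)² + (-18)²) = √(1156.000 + 324.000) = 38.5
B–C: √((-2)² + (9)²) = √(4.000 + 81.000) = 9.2
B–D: √((-43)² + (60)²) = √(1849.000 + 3600.000) = 73.8
B–E: √((-57)² + (3)²) = √(3249.000 + 9.000) = 57.1
B–F: √((-5)² + (7)²) = √(25.000 + 49.000) = 8.6
B–G: √((6)² + (12)²) = √(36.000 + 144.000) = 13.4
C–D: √((-41)² + (51)²) = √(1681.000 + 2601.000) = 65.4
C–E: √((-55)² + (-6)²) = √(3025.000 + 36.000) = 55.3
C–F: √((-3)² + (-2)²) = √(9.000 + 4.000) = 3.6
C–G: √((8)² + (3)²) = √(64.000 + 9.000) = 8.5
D–E: √((-14)² + (-57)²) = √(196.000 + 3249.000) = 58.7
D–F: √((38)² + (-53)²) = √(1444.000 + 2809.000) = 65.2
D–G: √((49)² + (-48)²) = √(2401.000 + 2304.000) = 68.6
E–F: √((52)² + (4)²) = √(2704.000 + 16.000) = 52.2
E–G: √((63)² + (9)²) = √(3969.000 + 81.000) = 63.6
F–G: √((11)² + (5)²) = √(121.000 + 25.000) = 12.1
Closest pair: C–F at 3.6.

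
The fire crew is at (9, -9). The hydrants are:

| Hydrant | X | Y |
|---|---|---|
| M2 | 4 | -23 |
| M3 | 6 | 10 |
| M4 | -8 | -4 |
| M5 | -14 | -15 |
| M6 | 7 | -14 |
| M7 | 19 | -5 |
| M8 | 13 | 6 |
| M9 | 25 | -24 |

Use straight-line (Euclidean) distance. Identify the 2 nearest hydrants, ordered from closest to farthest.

Distances from (9, -9):
M2: √((-5)² + (-14)²) = √(25.000 + 196.000) = 14.9
M3: √((-3)² + (19)²) = √(9.000 + 361.000) = 19.2
M4: √((-17)² + (5)²) = √(289.000 + 25.000) = 17.7
M5: √((-23)² + (-6)²) = √(529.000 + 36.000) = 23.8
M6: √((-2)² + (-5)²) = √(4.000 + 25.000) = 5.4
M7: √((10)² + (4)²) = √(100.000 + 16.000) = 10.8
M8: √((4)² + (15)²) = √(16.000 + 225.000) = 15.5
M9: √((16)² + (-15)²) = √(256.000 + 225.000) = 21.9
Sorted: M6 (5.4) < M7 (10.8) < M2 (14.9) < M8 (15.5) < …

M6, M7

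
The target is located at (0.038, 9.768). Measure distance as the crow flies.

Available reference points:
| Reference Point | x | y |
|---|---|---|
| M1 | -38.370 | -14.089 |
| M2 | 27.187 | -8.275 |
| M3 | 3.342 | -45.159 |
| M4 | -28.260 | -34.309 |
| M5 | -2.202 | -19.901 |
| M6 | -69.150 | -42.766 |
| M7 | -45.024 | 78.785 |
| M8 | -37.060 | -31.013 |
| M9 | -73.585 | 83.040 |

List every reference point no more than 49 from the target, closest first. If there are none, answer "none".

M5, M2, M1

Distances from (0.038, 9.768):
M1: √((-38.408)² + (-23.857)²) = √(1475.17446 + 569.15645) = 45.214
M2: √((27.149)² + (-18.043)²) = √(737.06820 + 325.54985) = 32.598
M3: √((3.304)² + (-54.927)²) = √(10.91642 + 3016.97533) = 55.026
M4: √((-28.298)² + (-44.077)²) = √(800.77680 + 1942.78193) = 52.379
M5: √((-2.240)² + (-29.669)²) = √(5.01760 + 880.24956) = 29.753
M6: √((-69.188)² + (-52.534)²) = √(4786.97934 + 2759.82116) = 86.872
M7: √((-45.062)² + (69.017)²) = √(2030.58384 + 4763.34629) = 82.425
M8: √((-37.098)² + (-40.781)²) = √(1376.26160 + 1663.08996) = 55.130
M9: √((-73.623)² + (73.272)²) = √(5420.34613 + 5368.78598) = 103.871
Threshold 49: M5 (29.753), M2 (32.598), M1 (45.214) are within range.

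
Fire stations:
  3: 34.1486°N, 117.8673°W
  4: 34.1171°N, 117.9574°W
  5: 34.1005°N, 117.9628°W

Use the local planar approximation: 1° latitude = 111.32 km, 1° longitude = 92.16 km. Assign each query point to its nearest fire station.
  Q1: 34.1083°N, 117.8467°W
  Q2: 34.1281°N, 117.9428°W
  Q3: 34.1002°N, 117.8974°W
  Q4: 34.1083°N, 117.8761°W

Q1→3; Q2→4; Q3→4; Q4→3

Q1 at 34.1083°N, 117.8467°W:
  3: 4.8714 km
  4: 10.2490 km
  5: 10.7349 km
  → nearest: 3 (4.8714 km)
Q2 at 34.1281°N, 117.9428°W:
  3: 7.3228 km
  4: 1.8193 km
  5: 3.5829 km
  → nearest: 4 (1.8193 km)
Q3 at 34.1002°N, 117.8974°W:
  3: 6.0601 km
  4: 5.8409 km
  5: 6.0274 km
  → nearest: 4 (5.8409 km)
Q4 at 34.1083°N, 117.8761°W:
  3: 4.5589 km
  4: 7.5564 km
  5: 8.0373 km
  → nearest: 3 (4.5589 km)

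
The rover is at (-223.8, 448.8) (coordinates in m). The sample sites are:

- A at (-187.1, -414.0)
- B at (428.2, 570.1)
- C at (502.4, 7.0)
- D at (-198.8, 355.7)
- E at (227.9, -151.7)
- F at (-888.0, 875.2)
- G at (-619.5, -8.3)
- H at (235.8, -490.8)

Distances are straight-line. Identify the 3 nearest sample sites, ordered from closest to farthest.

Distances from (-223.8, 448.8):
A: √((36.7)² + (-862.8)²) = √(1346.890 + 744423.840) = 863.6 m
B: √((652.0)² + (121.3)²) = √(425104.000 + 14713.690) = 663.2 m
C: √((726.2)² + (-441.8)²) = √(527366.440 + 195187.240) = 850.0 m
D: √((25.0)² + (-93.1)²) = √(625.000 + 8667.610) = 96.4 m
E: √((451.7)² + (-600.5)²) = √(204032.890 + 360600.250) = 751.4 m
F: √((-664.2)² + (426.4)²) = √(441161.640 + 181816.960) = 789.3 m
G: √((-395.7)² + (-457.1)²) = √(156578.490 + 208940.410) = 604.6 m
H: √((459.6)² + (-939.6)²) = √(211232.160 + 882848.160) = 1046.0 m
Sorted: D (96.4 m) < G (604.6 m) < B (663.2 m) < E (751.4 m) < F (789.3 m) < …

D, G, B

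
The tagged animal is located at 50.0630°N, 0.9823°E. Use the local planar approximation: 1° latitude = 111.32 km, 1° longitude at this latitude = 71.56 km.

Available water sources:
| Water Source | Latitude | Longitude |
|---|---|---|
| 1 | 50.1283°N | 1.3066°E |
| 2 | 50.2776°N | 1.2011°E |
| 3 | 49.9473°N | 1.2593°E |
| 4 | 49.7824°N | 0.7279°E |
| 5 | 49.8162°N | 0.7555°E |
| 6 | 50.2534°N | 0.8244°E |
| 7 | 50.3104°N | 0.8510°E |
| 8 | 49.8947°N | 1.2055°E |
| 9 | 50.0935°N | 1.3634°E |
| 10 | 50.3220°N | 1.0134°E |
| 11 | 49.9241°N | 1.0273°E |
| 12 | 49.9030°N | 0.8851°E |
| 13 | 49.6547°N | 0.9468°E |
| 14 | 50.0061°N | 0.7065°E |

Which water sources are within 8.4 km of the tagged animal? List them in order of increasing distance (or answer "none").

none

Distances from 50.0630°N, 0.9823°E:
1: √((0.0653·111.32)² + (0.3243·71.56)²) = √(52.841210 + 538.560579) = 24.3188 km
2: √((0.2146·111.32)² + (0.2188·71.56)²) = √(570.697317 + 245.151920) = 28.5631 km
3: √((-0.1157·111.32)² + (0.2770·71.56)²) = √(165.887290 + 392.916441) = 23.6390 km
4: √((-0.2806·111.32)² + (-0.2544·71.56)²) = √(975.712185 + 331.417073) = 36.1542 km
5: √((-0.2468·111.32)² + (-0.2268·71.56)²) = √(754.808368 + 263.406668) = 31.9095 km
6: √((0.1904·111.32)² + (-0.1579·71.56)²) = √(449.241929 + 127.674723) = 24.0191 km
7: √((0.2474·111.32)² + (-0.1313·71.56)²) = √(758.482886 + 88.281584) = 29.0992 km
8: √((-0.1683·111.32)² + (0.2232·71.56)²) = √(351.006070 + 255.110917) = 24.6194 km
9: √((0.0305·111.32)² + (0.3811·71.56)²) = √(11.527790 + 743.735585) = 27.4821 km
10: √((0.2590·111.32)² + (0.0311·71.56)²) = √(831.277304 + 4.952921) = 28.9176 km
11: √((-0.1389·111.32)² + (0.0450·71.56)²) = √(239.084206 + 10.369688) = 15.7941 km
12: √((-0.1600·111.32)² + (-0.0972·71.56)²) = √(317.238845 + 48.380817) = 19.1212 km
13: √((-0.4083·111.32)² + (-0.0355·71.56)²) = √(2065.880304 + 6.453531) = 45.5229 km
14: √((-0.0569·111.32)² + (-0.2758·71.56)²) = √(40.120924 + 389.519485) = 20.7278 km
Threshold 8.4 km: none within range.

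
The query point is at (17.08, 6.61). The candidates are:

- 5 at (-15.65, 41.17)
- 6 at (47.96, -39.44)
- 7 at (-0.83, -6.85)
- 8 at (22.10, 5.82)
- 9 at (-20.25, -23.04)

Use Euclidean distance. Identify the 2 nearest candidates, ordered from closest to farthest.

Distances from (17.08, 6.61):
5: √((-32.73)² + (34.56)²) = √(1071.2529 + 1194.3936) = 47.60
6: √((30.88)² + (-46.05)²) = √(953.5744 + 2120.6025) = 55.45
7: √((-17.91)² + (-13.46)²) = √(320.7681 + 181.1716) = 22.40
8: √((5.02)² + (-0.79)²) = √(25.2004 + 0.6241) = 5.08
9: √((-37.33)² + (-29.65)²) = √(1393.5289 + 879.1225) = 47.67
Sorted: 8 (5.08) < 7 (22.40) < 5 (47.60) < 9 (47.67) < …

8, 7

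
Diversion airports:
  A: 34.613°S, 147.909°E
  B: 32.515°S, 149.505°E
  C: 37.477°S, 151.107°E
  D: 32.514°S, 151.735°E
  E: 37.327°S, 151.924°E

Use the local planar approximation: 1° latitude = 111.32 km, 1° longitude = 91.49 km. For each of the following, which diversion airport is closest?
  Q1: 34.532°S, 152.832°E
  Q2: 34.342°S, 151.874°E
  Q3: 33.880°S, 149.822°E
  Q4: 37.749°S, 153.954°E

Q1→D; Q2→D; Q3→B; Q4→E

Q1 at 34.532°S, 152.832°E:
  A: √((-0.081·111.32)² + (-4.923·91.49)²) = √(81.30485 + 202864.90724) = 450.496 km
  B: √((2.017·111.32)² + (-3.327·91.49)²) = √(50414.81661 + 92651.58579) = 378.241 km
  C: √((-2.945·111.32)² + (-1.725·91.49)²) = √(107477.36084 + 24907.23131) = 363.847 km
  D: √((2.018·111.32)² + (-1.097·91.49)²) = √(50464.81891 + 10073.03888) = 246.044 km
  E: √((-2.795·111.32)² + (-0.908·91.49)²) = √(96807.72623 + 6901.11004) = 322.039 km
  → nearest: D (246.044 km)
Q2 at 34.342°S, 151.874°E:
  A: √((-0.271·111.32)² + (-3.965·91.49)²) = √(910.09133 + 131593.25774) = 364.010 km
  B: √((1.827·111.32)² + (-2.369·91.49)²) = √(41364.09149 + 46976.14524) = 297.221 km
  C: √((-3.135·111.32)² + (-0.767·91.49)²) = √(121792.76374 + 4924.22607) = 355.973 km
  D: √((1.828·111.32)² + (-0.139·91.49)²) = √(41409.38477 + 161.72489) = 203.890 km
  E: √((-2.985·111.32)² + (0.050·91.49)²) = √(110416.77702 + 20.92605) = 332.322 km
  → nearest: D (203.890 km)
Q3 at 33.880°S, 149.822°E:
  A: √((-0.733·111.32)² + (-1.913·91.49)²) = √(6658.16180 + 30632.12991) = 193.107 km
  B: √((1.365·111.32)² + (-0.317·91.49)²) = √(23089.34952 + 841.13515) = 154.695 km
  C: √((-3.597·111.32)² + (1.285·91.49)²) = √(160334.60676 + 13821.44693) = 417.320 km
  D: √((1.366·111.32)² + (1.913·91.49)²) = √(23123.19246 + 30632.12991) = 231.852 km
  E: √((-3.447·111.32)² + (2.102·91.49)²) = √(147241.06910 + 36983.89765) = 429.214 km
  → nearest: B (154.695 km)
Q4 at 37.749°S, 153.954°E:
  A: √((3.136·111.32)² + (-6.045·91.49)²) = √(121870.47486 + 305872.10055) = 654.020 km
  B: √((5.234·111.32)² + (-4.449·91.49)²) = √(339479.71737 + 165680.75566) = 710.746 km
  C: √((0.272·111.32)² + (-2.847·91.49)²) = √(916.82026 + 67845.67841) = 262.226 km
  D: √((5.235·111.32)² + (-2.219·91.49)²) = √(339609.45070 + 41215.62213) = 617.110 km
  E: √((0.422·111.32)² + (-2.030·91.49)²) = √(2206.84229 + 34493.66419) = 191.574 km
  → nearest: E (191.574 km)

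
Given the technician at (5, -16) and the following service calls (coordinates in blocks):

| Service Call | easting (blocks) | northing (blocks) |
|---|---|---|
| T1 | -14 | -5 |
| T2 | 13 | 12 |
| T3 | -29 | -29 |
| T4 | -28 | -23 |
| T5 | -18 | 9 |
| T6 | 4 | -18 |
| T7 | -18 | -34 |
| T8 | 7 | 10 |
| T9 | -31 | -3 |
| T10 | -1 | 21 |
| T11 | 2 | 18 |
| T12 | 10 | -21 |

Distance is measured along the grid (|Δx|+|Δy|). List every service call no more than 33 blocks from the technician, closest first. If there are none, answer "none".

Distances from (5, -16):
T1: 30 blocks
T2: 36 blocks
T3: 47 blocks
T4: 40 blocks
T5: 48 blocks
T6: 3 blocks
T7: 41 blocks
T8: 28 blocks
T9: 49 blocks
T10: 43 blocks
T11: 37 blocks
T12: 10 blocks
Threshold 33 blocks: T6 (3 blocks), T12 (10 blocks), T8 (28 blocks), T1 (30 blocks) are within range.

T6, T12, T8, T1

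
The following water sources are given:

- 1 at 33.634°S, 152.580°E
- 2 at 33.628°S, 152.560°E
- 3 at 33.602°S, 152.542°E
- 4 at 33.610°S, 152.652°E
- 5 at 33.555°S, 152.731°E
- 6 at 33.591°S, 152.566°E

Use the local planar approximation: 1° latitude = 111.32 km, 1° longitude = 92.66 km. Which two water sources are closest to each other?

Pairwise distances:
1–2: 1.970 km
1–3: 5.009 km
1–4: 7.187 km
1–5: 16.526 km
1–6: 4.959 km
2–3: 3.340 km
2–4: 8.757 km
2–5: 17.807 km
2–6: 4.156 km
3–4: 10.231 km
3–5: 18.278 km
3–6: 2.539 km
4–5: 9.543 km
4–6: 8.245 km
5–6: 15.805 km
Closest pair: 1–2 at 1.970 km.

1 and 2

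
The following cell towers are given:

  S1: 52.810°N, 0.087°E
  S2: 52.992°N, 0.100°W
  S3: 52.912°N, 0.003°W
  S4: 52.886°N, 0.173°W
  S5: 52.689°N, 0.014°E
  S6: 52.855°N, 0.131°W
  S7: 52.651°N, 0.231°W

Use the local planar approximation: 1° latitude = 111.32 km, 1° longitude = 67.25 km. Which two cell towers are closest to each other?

Pairwise distances:
S1–S2: √((0.182·111.32)² + (-0.187·67.25)²) = √(410.47732 + 158.14949) = 23.846 km
S1–S3: √((0.102·111.32)² + (-0.090·67.25)²) = √(128.92785 + 36.63276) = 12.867 km
S1–S4: √((0.076·111.32)² + (-0.260·67.25)²) = √(71.57701 + 305.72522) = 19.424 km
S1–S5: √((-0.121·111.32)² + (-0.073·67.25)²) = √(181.43336 + 24.10074) = 14.336 km
S1–S6: √((0.045·111.32)² + (-0.218·67.25)²) = √(25.09409 + 214.93026) = 15.493 km
S1–S7: √((-0.159·111.32)² + (-0.318·67.25)²) = √(313.28575 + 457.33961) = 27.760 km
S2–S3: √((-0.080·111.32)² + (0.097·67.25)²) = √(79.30971 + 42.55279) = 11.039 km
S2–S4: √((-0.106·111.32)² + (-0.073·67.25)²) = √(139.23811 + 24.10074) = 12.780 km
S2–S5: √((-0.303·111.32)² + (0.114·67.25)²) = √(1137.71020 + 58.77522) = 34.590 km
S2–S6: √((-0.137·111.32)² + (-0.031·67.25)²) = √(232.58812 + 4.34618) = 15.393 km
S2–S7: √((-0.341·111.32)² + (-0.131·67.25)²) = √(1440.97071 + 77.61170) = 38.969 km
S3–S4: √((-0.026·111.32)² + (-0.170·67.25)²) = √(8.37709 + 130.70206) = 11.793 km
S3–S5: √((-0.223·111.32)² + (0.017·67.25)²) = √(616.24885 + 1.30702) = 24.851 km
S3–S6: √((-0.057·111.32)² + (-0.128·67.25)²) = √(40.26207 + 74.09766) = 10.694 km
S3–S7: √((-0.261·111.32)² + (-0.228·67.25)²) = √(844.16513 + 235.10089) = 32.852 km
S4–S5: √((-0.197·111.32)² + (0.187·67.25)²) = √(480.92665 + 158.14949) = 25.280 km
S4–S6: √((-0.031·111.32)² + (0.042·67.25)²) = √(11.90885 + 7.97780) = 4.459 km
S4–S7: √((-0.235·111.32)² + (-0.058·67.25)²) = √(684.35606 + 15.21390) = 26.449 km
S5–S6: √((0.166·111.32)² + (-0.145·67.25)²) = √(341.47788 + 95.08688) = 20.894 km
S5–S7: √((-0.038·111.32)² + (-0.245·67.25)²) = √(17.89425 + 271.46681) = 17.011 km
S6–S7: √((-0.204·111.32)² + (-0.100·67.25)²) = √(515.71140 + 45.22563) = 23.684 km
Closest pair: S4–S6 at 4.459 km.

S4 and S6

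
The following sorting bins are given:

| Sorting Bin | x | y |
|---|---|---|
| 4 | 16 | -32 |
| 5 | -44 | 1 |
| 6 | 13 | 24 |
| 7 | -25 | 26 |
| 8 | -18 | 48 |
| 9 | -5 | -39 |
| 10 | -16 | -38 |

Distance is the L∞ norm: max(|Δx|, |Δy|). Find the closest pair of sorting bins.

9 and 10

Pairwise distances:
4–5: 60
4–6: 56
4–7: 58
4–8: 80
4–9: 21
4–10: 32
5–6: 57
5–7: 25
5–8: 47
5–9: 40
5–10: 39
6–7: 38
6–8: 31
6–9: 63
6–10: 62
7–8: 22
7–9: 65
7–10: 64
8–9: 87
8–10: 86
9–10: 11
Closest pair: 9–10 at 11.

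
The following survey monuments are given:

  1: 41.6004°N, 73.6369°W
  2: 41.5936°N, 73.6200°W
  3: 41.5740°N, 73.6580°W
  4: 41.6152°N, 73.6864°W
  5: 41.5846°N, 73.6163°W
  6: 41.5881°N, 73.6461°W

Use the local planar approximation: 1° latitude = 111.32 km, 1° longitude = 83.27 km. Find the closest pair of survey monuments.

2 and 5

Pairwise distances:
1–2: √((-0.0068·111.32)² + (0.0169·83.27)²) = √(0.573013 + 1.980389) = 1.5979 km
1–3: √((-0.0264·111.32)² + (-0.0211·83.27)²) = √(8.636828 + 3.087038) = 3.4240 km
1–4: √((0.0148·111.32)² + (-0.0495·83.27)²) = √(2.714375 + 16.989771) = 4.4389 km
1–5: √((-0.0158·111.32)² + (0.0206·83.27)²) = √(3.093574 + 2.942467) = 2.4568 km
1–6: √((-0.0123·111.32)² + (-0.0092·83.27)²) = √(1.874807 + 0.586885) = 1.5690 km
2–3: √((-0.0196·111.32)² + (-0.0380·83.27)²) = √(4.760565 + 10.012541) = 3.8436 km
2–4: √((0.0216·111.32)² + (-0.0664·83.27)²) = √(5.781678 + 30.571256) = 6.0293 km
2–5: √((-0.0090·111.32)² + (0.0037·83.27)²) = √(1.003764 + 0.094925) = 1.0482 km
2–6: √((-0.0055·111.32)² + (-0.0261·83.27)²) = √(0.374862 + 4.723437) = 2.2579 km
3–4: √((0.0412·111.32)² + (-0.0284·83.27)²) = √(21.034918 + 5.592601) = 5.1602 km
3–5: √((0.0106·111.32)² + (0.0417·83.27)²) = √(1.392381 + 12.057277) = 3.6674 km
3–6: √((0.0141·111.32)² + (0.0119·83.27)²) = √(2.463682 + 0.981909) = 1.8562 km
4–5: √((-0.0306·111.32)² + (0.0701·83.27)²) = √(11.603506 + 34.073219) = 6.7585 km
4–6: √((-0.0271·111.32)² + (0.0403·83.27)²) = √(9.100913 + 11.261266) = 4.5124 km
5–6: √((0.0035·111.32)² + (-0.0298·83.27)²) = √(0.151804 + 6.157574) = 2.5118 km
Closest pair: 2–5 at 1.0482 km.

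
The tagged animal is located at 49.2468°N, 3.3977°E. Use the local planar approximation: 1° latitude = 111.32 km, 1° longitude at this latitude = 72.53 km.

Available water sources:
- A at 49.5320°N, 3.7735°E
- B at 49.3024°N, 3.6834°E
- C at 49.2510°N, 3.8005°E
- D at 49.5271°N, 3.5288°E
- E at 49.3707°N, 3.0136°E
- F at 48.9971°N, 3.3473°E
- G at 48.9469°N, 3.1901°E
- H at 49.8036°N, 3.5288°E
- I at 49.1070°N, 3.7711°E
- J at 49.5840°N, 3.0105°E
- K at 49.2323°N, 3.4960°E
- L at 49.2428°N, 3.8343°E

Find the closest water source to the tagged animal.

Distances from 49.2468°N, 3.3977°E:
A: √((0.2852·111.32)² + (0.3758·72.53)²) = √(1007.964966 + 742.931729) = 41.8437 km
B: √((0.0556·111.32)² + (0.2857·72.53)²) = √(38.308573 + 429.393866) = 21.6264 km
C: √((0.0042·111.32)² + (0.4028·72.53)²) = √(0.218597 + 853.521133) = 29.2188 km
D: √((0.2803·111.32)² + (0.1311·72.53)²) = √(973.626959 + 90.415052) = 32.6197 km
E: √((0.1239·111.32)² + (-0.3841·72.53)²) = √(190.234380 + 776.111233) = 31.0861 km
F: √((-0.2497·111.32)² + (-0.0504·72.53)²) = √(772.651194 + 13.362768) = 28.0359 km
G: √((-0.2999·111.32)² + (-0.2076·72.53)²) = √(1114.549411 + 226.720115) = 36.6233 km
H: √((0.5568·111.32)² + (0.1311·72.53)²) = √(3841.889314 + 90.415052) = 62.7081 km
I: √((-0.1398·111.32)² + (0.3734·72.53)²) = √(242.192527 + 733.472748) = 31.2356 km
J: √((0.3372·111.32)² + (-0.3872·72.53)²) = √(1409.034177 + 788.689488) = 46.8799 km
K: √((-0.0145·111.32)² + (0.0983·72.53)²) = √(2.605448 + 50.832608) = 7.3101 km
L: √((-0.0040·111.32)² + (0.4366·72.53)²) = √(0.198274 + 1002.773429) = 31.6697 km
Minimum: K at 7.3101 km.

K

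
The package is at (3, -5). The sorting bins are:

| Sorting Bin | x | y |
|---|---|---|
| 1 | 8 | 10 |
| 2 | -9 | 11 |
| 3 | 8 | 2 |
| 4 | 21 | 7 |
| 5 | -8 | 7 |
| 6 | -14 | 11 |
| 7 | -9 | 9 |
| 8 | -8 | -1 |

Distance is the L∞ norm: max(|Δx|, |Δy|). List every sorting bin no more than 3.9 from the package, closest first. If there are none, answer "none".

Distances from (3, -5):
1: max(|5|, |15|) = 15
2: max(|-12|, |16|) = 16
3: max(|5|, |7|) = 7
4: max(|18|, |12|) = 18
5: max(|-11|, |12|) = 12
6: max(|-17|, |16|) = 17
7: max(|-12|, |14|) = 14
8: max(|-11|, |4|) = 11
Threshold 3.9: none within range.

none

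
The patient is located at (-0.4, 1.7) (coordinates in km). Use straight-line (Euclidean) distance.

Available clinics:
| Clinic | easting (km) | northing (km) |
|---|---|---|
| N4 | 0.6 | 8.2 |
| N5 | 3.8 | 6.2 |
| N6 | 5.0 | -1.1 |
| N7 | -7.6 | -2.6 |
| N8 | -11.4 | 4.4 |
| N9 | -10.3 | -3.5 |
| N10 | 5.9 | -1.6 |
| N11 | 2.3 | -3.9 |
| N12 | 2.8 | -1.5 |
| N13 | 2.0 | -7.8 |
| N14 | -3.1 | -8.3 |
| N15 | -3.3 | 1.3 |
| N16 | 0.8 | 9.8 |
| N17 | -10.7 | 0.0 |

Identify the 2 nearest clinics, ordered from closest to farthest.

Distances from (-0.4, 1.7):
N4: √((1.0)² + (6.5)²) = √(1.0000 + 42.2500) = 6.58 km
N5: √((4.2)² + (4.5)²) = √(17.6400 + 20.2500) = 6.16 km
N6: √((5.4)² + (-2.8)²) = √(29.1600 + 7.8400) = 6.08 km
N7: √((-7.2)² + (-4.3)²) = √(51.8400 + 18.4900) = 8.39 km
N8: √((-11.0)² + (2.7)²) = √(121.0000 + 7.2900) = 11.33 km
N9: √((-9.9)² + (-5.2)²) = √(98.0100 + 27.0400) = 11.18 km
N10: √((6.3)² + (-3.3)²) = √(39.6900 + 10.8900) = 7.11 km
N11: √((2.7)² + (-5.6)²) = √(7.2900 + 31.3600) = 6.22 km
N12: √((3.2)² + (-3.2)²) = √(10.2400 + 10.2400) = 4.53 km
N13: √((2.4)² + (-9.5)²) = √(5.7600 + 90.2500) = 9.80 km
N14: √((-2.7)² + (-10.0)²) = √(7.2900 + 100.0000) = 10.36 km
N15: √((-2.9)² + (-0.4)²) = √(8.4100 + 0.1600) = 2.93 km
N16: √((1.2)² + (8.1)²) = √(1.4400 + 65.6100) = 8.19 km
N17: √((-10.3)² + (-1.7)²) = √(106.0900 + 2.8900) = 10.44 km
Sorted: N15 (2.93 km) < N12 (4.53 km) < N6 (6.08 km) < N5 (6.16 km) < …

N15, N12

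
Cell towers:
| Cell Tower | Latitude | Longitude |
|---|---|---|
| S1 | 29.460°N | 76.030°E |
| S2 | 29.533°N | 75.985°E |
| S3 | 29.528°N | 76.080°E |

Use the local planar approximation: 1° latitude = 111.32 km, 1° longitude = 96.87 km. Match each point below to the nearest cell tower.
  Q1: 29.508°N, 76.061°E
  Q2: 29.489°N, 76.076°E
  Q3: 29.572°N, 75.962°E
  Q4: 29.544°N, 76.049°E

Q1 at 29.508°N, 76.061°E:
  S1: 6.129 km
  S2: 7.871 km
  S3: 2.889 km
  → nearest: S3 (2.889 km)
Q2 at 29.489°N, 76.076°E:
  S1: 5.503 km
  S2: 10.085 km
  S3: 4.359 km
  → nearest: S3 (4.359 km)
Q3 at 29.572°N, 75.962°E:
  S1: 14.101 km
  S2: 4.880 km
  S3: 12.436 km
  → nearest: S2 (4.880 km)
Q4 at 29.544°N, 76.049°E:
  S1: 9.530 km
  S2: 6.319 km
  S3: 3.491 km
  → nearest: S3 (3.491 km)

Q1→S3; Q2→S3; Q3→S2; Q4→S3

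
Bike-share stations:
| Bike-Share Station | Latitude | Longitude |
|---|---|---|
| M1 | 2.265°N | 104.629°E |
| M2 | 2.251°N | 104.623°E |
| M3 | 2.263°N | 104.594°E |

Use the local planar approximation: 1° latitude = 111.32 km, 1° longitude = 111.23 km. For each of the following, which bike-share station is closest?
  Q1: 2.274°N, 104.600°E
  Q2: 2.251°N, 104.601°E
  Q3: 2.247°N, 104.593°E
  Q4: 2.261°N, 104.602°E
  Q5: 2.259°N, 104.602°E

Q1→M3; Q2→M3; Q3→M3; Q4→M3; Q5→M3

Q1 at 2.274°N, 104.600°E:
  M1: √((-0.009·111.32)² + (0.029·111.23)²) = √(1.00376 + 10.40495) = 3.378 km
  M2: √((-0.023·111.32)² + (0.023·111.23)²) = √(6.55544 + 6.54485) = 3.619 km
  M3: √((-0.011·111.32)² + (-0.006·111.23)²) = √(1.49945 + 0.44540) = 1.395 km
  → nearest: M3 (1.395 km)
Q2 at 2.251°N, 104.601°E:
  M1: √((0.014·111.32)² + (0.028·111.23)²) = √(2.42886 + 9.69974) = 3.483 km
  M2: √((0.000·111.32)² + (0.022·111.23)²) = √(0.00000 + 5.98810) = 2.447 km
  M3: √((0.012·111.32)² + (-0.007·111.23)²) = √(1.78447 + 0.60623) = 1.546 km
  → nearest: M3 (1.546 km)
Q3 at 2.247°N, 104.593°E:
  M1: √((0.018·111.32)² + (0.036·111.23)²) = √(4.01505 + 16.03426) = 4.478 km
  M2: √((0.004·111.32)² + (0.030·111.23)²) = √(0.19827 + 11.13490) = 3.366 km
  M3: √((0.016·111.32)² + (0.001·111.23)²) = √(3.17239 + 0.01237) = 1.785 km
  → nearest: M3 (1.785 km)
Q4 at 2.261°N, 104.602°E:
  M1: √((0.004·111.32)² + (0.027·111.23)²) = √(0.19827 + 9.01927) = 3.036 km
  M2: √((-0.010·111.32)² + (0.021·111.23)²) = √(1.23921 + 5.45610) = 2.588 km
  M3: √((0.002·111.32)² + (-0.008·111.23)²) = √(0.04957 + 0.79182) = 0.917 km
  → nearest: M3 (0.917 km)
Q5 at 2.259°N, 104.602°E:
  M1: √((0.006·111.32)² + (0.027·111.23)²) = √(0.44612 + 9.01927) = 3.077 km
  M2: √((-0.008·111.32)² + (0.021·111.23)²) = √(0.79310 + 5.45610) = 2.500 km
  M3: √((0.004·111.32)² + (-0.008·111.23)²) = √(0.19827 + 0.79182) = 0.995 km
  → nearest: M3 (0.995 km)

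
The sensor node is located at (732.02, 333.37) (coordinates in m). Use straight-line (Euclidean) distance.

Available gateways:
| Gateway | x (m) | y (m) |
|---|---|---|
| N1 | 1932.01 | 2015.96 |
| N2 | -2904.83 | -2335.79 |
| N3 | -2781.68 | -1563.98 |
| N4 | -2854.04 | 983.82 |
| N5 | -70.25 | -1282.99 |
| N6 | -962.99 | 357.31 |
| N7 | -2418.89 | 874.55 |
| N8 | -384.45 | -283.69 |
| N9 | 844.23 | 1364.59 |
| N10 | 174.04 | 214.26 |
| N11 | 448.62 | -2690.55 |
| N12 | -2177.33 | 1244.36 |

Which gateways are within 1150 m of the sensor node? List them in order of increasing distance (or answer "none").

N10, N9

Distances from (732.02, 333.37):
N1: √((1199.99)² + (1682.59)²) = √(1439976.0001 + 2831109.1081) = 2066.66 m
N2: √((-3636.85)² + (-2669.16)²) = √(13226677.9225 + 7124415.1056) = 4511.22 m
N3: √((-3513.70)² + (-1897.35)²) = √(12346087.6900 + 3599937.0225) = 3993.25 m
N4: √((-3586.06)² + (650.45)²) = √(12859826.3236 + 423085.2025) = 3644.57 m
N5: √((-802.27)² + (-1616.36)²) = √(643637.1529 + 2612619.6496) = 1804.51 m
N6: √((-1695.01)² + (23.94)²) = √(2873058.9001 + 573.1236) = 1695.18 m
N7: √((-3150.91)² + (541.18)²) = √(9928233.8281 + 292875.7924) = 3197.05 m
N8: √((-1116.47)² + (-617.06)²) = √(1246505.2609 + 380763.0436) = 1275.64 m
N9: √((112.21)² + (1031.22)²) = √(12591.0841 + 1063414.6884) = 1037.31 m
N10: √((-557.98)² + (-119.11)²) = √(311341.6804 + 14187.1921) = 570.55 m
N11: √((-283.40)² + (-3023.92)²) = √(80315.5600 + 9144092.1664) = 3037.17 m
N12: √((-2909.35)² + (910.99)²) = √(8464317.4225 + 829902.7801) = 3048.64 m
Threshold 1150 m: N10 (570.55 m), N9 (1037.31 m) are within range.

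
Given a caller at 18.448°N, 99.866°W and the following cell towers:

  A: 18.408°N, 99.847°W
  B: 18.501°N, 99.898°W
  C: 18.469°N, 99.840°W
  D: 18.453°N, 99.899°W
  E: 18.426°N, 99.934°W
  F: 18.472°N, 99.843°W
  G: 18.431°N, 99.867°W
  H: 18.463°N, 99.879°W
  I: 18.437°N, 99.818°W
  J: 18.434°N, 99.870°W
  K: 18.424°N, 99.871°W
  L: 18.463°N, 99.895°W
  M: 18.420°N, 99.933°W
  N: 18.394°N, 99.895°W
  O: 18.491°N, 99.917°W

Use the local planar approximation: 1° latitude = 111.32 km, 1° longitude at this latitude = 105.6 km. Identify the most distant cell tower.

Distances from 18.448°N, 99.866°W:
A: √((-0.040·111.32)² + (0.019·105.6)²) = √(19.82743 + 4.02564) = 4.884 km
B: √((0.053·111.32)² + (-0.032·105.6)²) = √(34.80953 + 11.41899) = 6.799 km
C: √((0.021·111.32)² + (0.026·105.6)²) = √(5.46493 + 7.53832) = 3.606 km
D: √((0.005·111.32)² + (-0.033·105.6)²) = √(0.30980 + 12.14383) = 3.529 km
E: √((-0.022·111.32)² + (-0.068·105.6)²) = √(5.99780 + 51.56389) = 7.587 km
F: √((0.024·111.32)² + (0.023·105.6)²) = √(7.13787 + 5.89907) = 3.611 km
G: √((-0.017·111.32)² + (-0.001·105.6)²) = √(3.58133 + 0.01115) = 1.895 km
H: √((0.015·111.32)² + (-0.013·105.6)²) = √(2.78823 + 1.88458) = 2.162 km
I: √((-0.011·111.32)² + (0.048·105.6)²) = √(1.49945 + 25.69273) = 5.215 km
J: √((-0.014·111.32)² + (-0.004·105.6)²) = √(2.42886 + 0.17842) = 1.615 km
K: √((-0.024·111.32)² + (-0.005·105.6)²) = √(7.13787 + 0.27878) = 2.723 km
L: √((0.015·111.32)² + (-0.029·105.6)²) = √(2.78823 + 9.37829) = 3.488 km
M: √((-0.028·111.32)² + (-0.067·105.6)²) = √(9.71544 + 50.05846) = 7.731 km
N: √((-0.054·111.32)² + (-0.029·105.6)²) = √(36.13549 + 9.37829) = 6.746 km
O: √((0.043·111.32)² + (-0.051·105.6)²) = √(22.91307 + 29.00469) = 7.205 km
Maximum: M at 7.731 km.

M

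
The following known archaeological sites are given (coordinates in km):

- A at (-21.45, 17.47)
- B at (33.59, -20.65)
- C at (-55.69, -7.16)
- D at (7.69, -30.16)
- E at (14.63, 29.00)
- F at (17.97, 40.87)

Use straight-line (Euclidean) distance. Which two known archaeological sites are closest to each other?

Pairwise distances:
A–B: √((55.04)² + (-38.12)²) = √(3029.4016 + 1453.1344) = 66.95 km
A–C: √((-34.24)² + (-24.63)²) = √(1172.3776 + 606.6369) = 42.18 km
A–D: √((29.14)² + (-47.63)²) = √(849.1396 + 2268.6169) = 55.84 km
A–E: √((36.08)² + (11.53)²) = √(1301.7664 + 132.9409) = 37.88 km
A–F: √((39.42)² + (23.40)²) = √(1553.9364 + 547.5600) = 45.84 km
B–C: √((-89.28)² + (13.49)²) = √(7970.9184 + 181.9801) = 90.29 km
B–D: √((-25.90)² + (-9.51)²) = √(670.8100 + 90.4401) = 27.59 km
B–E: √((-18.96)² + (49.65)²) = √(359.4816 + 2465.1225) = 53.15 km
B–F: √((-15.62)² + (61.52)²) = √(243.9844 + 3784.7104) = 63.47 km
C–D: √((63.38)² + (-23.00)²) = √(4017.0244 + 529.0000) = 67.42 km
C–E: √((70.32)² + (36.16)²) = √(4944.9024 + 1307.5456) = 79.07 km
C–F: √((73.66)² + (48.03)²) = √(5425.7956 + 2306.8809) = 87.94 km
D–E: √((6.94)² + (59.16)²) = √(48.1636 + 3499.9056) = 59.57 km
D–F: √((10.28)² + (71.03)²) = √(105.6784 + 5045.2609) = 71.77 km
E–F: √((3.34)² + (11.87)²) = √(11.1556 + 140.8969) = 12.33 km
Closest pair: E–F at 12.33 km.

E and F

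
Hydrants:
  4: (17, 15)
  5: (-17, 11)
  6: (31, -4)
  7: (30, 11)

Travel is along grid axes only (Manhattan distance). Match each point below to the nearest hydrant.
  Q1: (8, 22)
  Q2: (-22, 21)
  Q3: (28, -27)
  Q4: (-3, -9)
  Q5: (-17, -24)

Q1 at (8, 22):
  4: 16
  5: 36
  6: 49
  7: 33
  → nearest: 4 (16)
Q2 at (-22, 21):
  4: 45
  5: 15
  6: 78
  7: 62
  → nearest: 5 (15)
Q3 at (28, -27):
  4: 53
  5: 83
  6: 26
  7: 40
  → nearest: 6 (26)
Q4 at (-3, -9):
  4: 44
  5: 34
  6: 39
  7: 53
  → nearest: 5 (34)
Q5 at (-17, -24):
  4: 73
  5: 35
  6: 68
  7: 82
  → nearest: 5 (35)

Q1→4; Q2→5; Q3→6; Q4→5; Q5→5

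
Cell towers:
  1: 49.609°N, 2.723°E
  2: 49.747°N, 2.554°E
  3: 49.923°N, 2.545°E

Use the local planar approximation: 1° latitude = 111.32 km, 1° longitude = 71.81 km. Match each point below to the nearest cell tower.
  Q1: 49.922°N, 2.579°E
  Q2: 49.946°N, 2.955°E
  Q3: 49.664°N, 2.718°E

Q1 at 49.922°N, 2.579°E:
  1: √((-0.313·111.32)² + (0.144·71.81)²) = √(1214.04580 + 106.92884) = 36.345 km
  2: √((-0.175·111.32)² + (-0.025·71.81)²) = √(379.50936 + 3.22292) = 19.564 km
  3: √((0.001·111.32)² + (-0.034·71.81)²) = √(0.01239 + 5.96112) = 2.444 km
  → nearest: 3 (2.444 km)
Q2 at 49.946°N, 2.955°E:
  1: √((-0.337·111.32)² + (-0.232·71.81)²) = √(1407.36322 + 277.55293) = 41.048 km
  2: √((-0.199·111.32)² + (-0.401·71.81)²) = √(490.74123 + 829.19867) = 36.331 km
  3: √((-0.023·111.32)² + (-0.410·71.81)²) = √(6.55544 + 866.83725) = 29.553 km
  → nearest: 3 (29.553 km)
Q3 at 49.664°N, 2.718°E:
  1: √((-0.055·111.32)² + (0.005·71.81)²) = √(37.48623 + 0.12892) = 6.133 km
  2: √((0.083·111.32)² + (-0.164·71.81)²) = √(85.36947 + 138.69396) = 14.969 km
  3: √((0.259·111.32)² + (-0.173·71.81)²) = √(831.27730 + 154.33416) = 31.394 km
  → nearest: 1 (6.133 km)

Q1→3; Q2→3; Q3→1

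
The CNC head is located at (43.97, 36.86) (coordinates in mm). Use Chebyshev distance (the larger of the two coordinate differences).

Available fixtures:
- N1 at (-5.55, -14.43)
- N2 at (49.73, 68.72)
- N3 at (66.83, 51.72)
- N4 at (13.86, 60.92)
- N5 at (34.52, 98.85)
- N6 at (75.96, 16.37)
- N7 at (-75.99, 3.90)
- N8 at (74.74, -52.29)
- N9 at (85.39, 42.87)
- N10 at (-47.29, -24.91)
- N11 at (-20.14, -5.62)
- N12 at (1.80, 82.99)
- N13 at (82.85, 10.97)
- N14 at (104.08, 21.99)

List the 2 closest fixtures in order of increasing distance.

Distances from (43.97, 36.86):
N1: max(|-49.52|, |-51.29|) = 51.29 mm
N2: max(|5.76|, |31.86|) = 31.86 mm
N3: max(|22.86|, |14.86|) = 22.86 mm
N4: max(|-30.11|, |24.06|) = 30.11 mm
N5: max(|-9.45|, |61.99|) = 61.99 mm
N6: max(|31.99|, |-20.49|) = 31.99 mm
N7: max(|-119.96|, |-32.96|) = 119.96 mm
N8: max(|30.77|, |-89.15|) = 89.15 mm
N9: max(|41.42|, |6.01|) = 41.42 mm
N10: max(|-91.26|, |-61.77|) = 91.26 mm
N11: max(|-64.11|, |-42.48|) = 64.11 mm
N12: max(|-42.17|, |46.13|) = 46.13 mm
N13: max(|38.88|, |-25.89|) = 38.88 mm
N14: max(|60.11|, |-14.87|) = 60.11 mm
Sorted: N3 (22.86 mm) < N4 (30.11 mm) < N2 (31.86 mm) < N6 (31.99 mm) < …

N3, N4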